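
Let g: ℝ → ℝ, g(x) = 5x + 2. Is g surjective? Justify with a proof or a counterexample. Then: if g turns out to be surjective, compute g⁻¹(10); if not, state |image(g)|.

For any y ∈ ℝ, x = (y − 2)/5 satisfies g(x) = y.
Thus g is surjective.
Since g is surjective, we compute g⁻¹(10) = (10 − 2)/5 = 8/5.

8/5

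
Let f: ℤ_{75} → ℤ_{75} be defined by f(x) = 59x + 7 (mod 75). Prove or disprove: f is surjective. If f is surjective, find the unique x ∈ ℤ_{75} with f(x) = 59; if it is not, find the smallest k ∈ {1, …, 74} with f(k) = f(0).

53

Since gcd(59, 75) = 1, 59 is invertible modulo 75. Euclid's algorithm: 75 = 1·59 + 16, 59 = 3·16 + 11, 16 = 1·11 + 5, 11 = 2·5 + 1; back-substituting gives 1 = 14·59 − 11·75, so 59⁻¹ ≡ 14 (mod 75).
For any y ∈ ℤ_{75}, x = 14(y − 7) mod 75 satisfies f(x) = 59·14(y − 7) + 7 ≡ y (since 59·14 ≡ 1 mod 75). So every y has a preimage.
Hence f is surjective.
Since f is surjective, we compute f⁻¹(59): solve 59x + 7 ≡ 59 (mod 75), i.e. 59x ≡ 52 (mod 75).
Multiplying by 59⁻¹ = 14 gives x ≡ 14·52 = 728 = 9·75 + 53 ≡ 53 (mod 75).
Check: f(53) = 59·53 + 7 = 3134 = 41·75 + 59 ≡ 59 (mod 75).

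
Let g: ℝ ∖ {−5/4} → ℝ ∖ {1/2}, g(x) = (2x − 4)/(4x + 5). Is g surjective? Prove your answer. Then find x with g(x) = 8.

For any y ≠ 1/2, solving y(4x + 5) = 2x − 4 for x gives a well-defined x ≠ −5/4. So g is surjective.
Solving g(x) = 8: cross-multiplying gives 2x − 4 = 8(4x + 5), which rearranges to −30x = 44, so x = −22/15.

-22/15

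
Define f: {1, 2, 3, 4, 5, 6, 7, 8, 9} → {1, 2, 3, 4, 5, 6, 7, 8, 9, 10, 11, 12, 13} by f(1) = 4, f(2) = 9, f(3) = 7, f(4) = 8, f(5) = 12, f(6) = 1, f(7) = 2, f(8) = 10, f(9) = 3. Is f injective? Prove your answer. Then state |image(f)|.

9

The values f(1), …, f(9) are 4, 9, 7, 8, 12, 1, 2, 10, 3 — all distinct.
So f(a) = f(b) only when a = b, and f is injective.
The image of f is {1, 2, 3, 4, 7, 8, 9, 10, 12}, which has 9 elements.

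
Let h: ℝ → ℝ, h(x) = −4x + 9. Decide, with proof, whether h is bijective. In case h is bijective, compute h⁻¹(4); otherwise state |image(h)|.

Suppose h(a) = h(b). Then −4a + 9 = −4b + 9, thus −4a = −4b, thus a = b.
For any y ∈ ℝ, x = (y − 9)/(−4) satisfies h(x) = y.
Thus h is bijective.
Since h is bijective, we compute h⁻¹(4) = (4 − 9)/(−4) = 5/4.

5/4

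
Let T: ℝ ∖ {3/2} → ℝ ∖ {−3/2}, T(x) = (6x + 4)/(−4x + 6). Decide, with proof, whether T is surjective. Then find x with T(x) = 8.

For any y ≠ −3/2, solving y(−4x + 6) = 6x + 4 for x gives a well-defined x ≠ 3/2. So T is surjective.
Solving T(x) = 8: cross-multiplying gives 6x + 4 = 8(−4x + 6), which rearranges to 38x = 44, so x = 22/19.

22/19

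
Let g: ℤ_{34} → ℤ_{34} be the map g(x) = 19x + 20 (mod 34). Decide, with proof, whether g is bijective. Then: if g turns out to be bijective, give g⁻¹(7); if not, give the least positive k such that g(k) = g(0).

If g(a) = g(b), then 19a ≡ 19b (mod 34). Because gcd(19, 34) = 1, we may cancel 19 to get a ≡ b (mod 34).
We now compute 19⁻¹ mod 34 explicitly. Euclid's algorithm: 34 = 1·19 + 15, 19 = 1·15 + 4, 15 = 3·4 + 3, 4 = 1·3 + 1; back-substituting gives 1 = 9·19 − 5·34, so 19⁻¹ ≡ 9 (mod 34).
For any y ∈ ℤ_{34}, x = 9(y − 20) mod 34 satisfies g(x) = 19·9(y − 20) + 20 ≡ y (since 19·9 ≡ 1 mod 34). So every y has a preimage.
Thus g is bijective.
Since g is bijective, we compute g⁻¹(7): solve 19x + 20 ≡ 7 (mod 34), i.e. 19x ≡ 21 (mod 34).
Multiplying by 19⁻¹ = 9 gives x ≡ 9·21 = 189 = 5·34 + 19 ≡ 19 (mod 34).
Check: g(19) = 19·19 + 20 = 381 = 11·34 + 7 ≡ 7 (mod 34).

19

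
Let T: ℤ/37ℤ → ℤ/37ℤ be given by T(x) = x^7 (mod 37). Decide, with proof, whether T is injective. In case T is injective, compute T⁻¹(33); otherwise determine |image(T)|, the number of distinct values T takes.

34

Since 37 is prime, the nonzero elements of ℤ/37ℤ form a cyclic group of order 36.
As gcd(7, 36) = 1, raising to the 7th power is a bijection on this group: if x_1^7 ≡ x_2^7 then (x_1x_2^{−1})^7 = 1, and the only element of order dividing gcd(7, 36) = 1 is 1, so x_1 = x_2.
With T(0) = 0 this makes T injective on all of ℤ/37ℤ, hence bijective (finite equal-size domain and codomain). In particular T is injective.
Since T is injective, we find the preimage of 33. The inverse of x ↦ x^7 on (ℤ/37ℤ)^× is x ↦ x^31, because 7·31 = 217 = 6·36 + 1 ≡ 1 (mod 36) and x^{36} = 1 for x ≠ 0 (Fermat). So T⁻¹(33) = 33^31 mod 37.
Repeated squaring mod 37: 33^1 ≡ 33, 33^2 ≡ 33² = 1089 ≡ 16, 33^4 ≡ 16² = 256 ≡ 34, 33^8 ≡ 34² = 1156 ≡ 9, 33^16 ≡ 9² = 81 ≡ 7. Since 31 = 16 + 8 + 4 + 2 + 1, 33^31 ≡ 7·9·34·16·33: 7·9 = 63 ≡ 26, then 26·34 = 884 ≡ 33, then 33·16 = 528 ≡ 10, then 10·33 = 330 ≡ 34. So 33^31 ≡ 34 (mod 37).
Hence T⁻¹(33) = 34.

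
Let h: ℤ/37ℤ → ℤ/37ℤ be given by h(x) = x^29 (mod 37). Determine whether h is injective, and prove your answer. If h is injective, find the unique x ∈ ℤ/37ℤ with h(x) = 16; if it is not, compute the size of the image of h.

Since 37 is prime, the nonzero elements of ℤ/37ℤ form a cyclic group of order 36.
As gcd(29, 36) = 1, raising to the 29th power is a bijection on this group: if u^29 ≡ v^29 then (uv^{−1})^29 = 1, and the only element of order dividing gcd(29, 36) = 1 is 1, so u = v.
With h(0) = 0 this makes h injective on all of ℤ/37ℤ, hence bijective (finite equal-size domain and codomain). In particular h is injective.
Since h is injective, we find the preimage of 16. The inverse of x ↦ x^29 on (ℤ/37ℤ)^× is x ↦ x^5, because 29·5 = 145 = 4·36 + 1 ≡ 1 (mod 36) and x^{36} = 1 for x ≠ 0 (Fermat). So h⁻¹(16) = 16^5 mod 37.
Repeated squaring mod 37: 16^1 ≡ 16, 16^2 ≡ 16² = 256 ≡ 34, 16^4 ≡ 34² = 1156 ≡ 9. Since 5 = 4 + 1, 16^5 ≡ 9·16: 9·16 = 144 ≡ 33. So 16^5 ≡ 33 (mod 37).
Hence h⁻¹(16) = 33.

33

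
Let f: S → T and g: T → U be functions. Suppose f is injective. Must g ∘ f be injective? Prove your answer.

No. Take S = T = U = {0, 1, 2}, f = identity (injective), and g(x) = 0 for every x.
Then (g ∘ f)(0) = 0 = (g ∘ f)(2) with 0 ≠ 2, so g ∘ f is not injective.

not injective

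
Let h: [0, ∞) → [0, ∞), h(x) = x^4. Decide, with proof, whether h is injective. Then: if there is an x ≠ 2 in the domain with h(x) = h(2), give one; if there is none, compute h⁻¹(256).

On [0, ∞), x ↦ x^4 is strictly increasing, so h(a) = h(b) forces a = b. Hence h is injective.
Since x ↦ x^4 is strictly increasing on [0, ∞), it is injective there, so no x ≠ 2 in the domain has h(x) = h(2). We therefore compute h⁻¹(256) = 256^{1/4} = 4 (indeed 4^4 = 256).

4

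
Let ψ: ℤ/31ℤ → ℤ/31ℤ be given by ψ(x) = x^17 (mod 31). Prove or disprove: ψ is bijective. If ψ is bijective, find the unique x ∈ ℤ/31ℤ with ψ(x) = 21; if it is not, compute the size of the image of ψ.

Since 31 is prime, the nonzero elements of ℤ/31ℤ form a cyclic group of order 30.
As gcd(17, 30) = 1, raising to the 17th power is a bijection on this group: if a^17 ≡ b^17 then (ab^{−1})^17 = 1, and the only element of order dividing gcd(17, 30) = 1 is 1, so a = b.
With ψ(0) = 0 this makes ψ injective on all of ℤ/31ℤ, hence bijective (finite equal-size domain and codomain). In particular ψ is bijective.
Since ψ is bijective, we find the preimage of 21. The inverse of x ↦ x^17 on (ℤ/31ℤ)^× is x ↦ x^23, because 17·23 = 391 = 13·30 + 1 ≡ 1 (mod 30) and x^{30} = 1 for x ≠ 0 (Fermat). So ψ⁻¹(21) = 21^23 mod 31.
Repeated squaring mod 31: 21^1 ≡ 21, 21^2 ≡ 21² = 441 ≡ 7, 21^4 ≡ 7² = 49 ≡ 18, 21^8 ≡ 18² = 324 ≡ 14, 21^16 ≡ 14² = 196 ≡ 10. Since 23 = 16 + 4 + 2 + 1, 21^23 ≡ 10·18·7·21: 10·18 = 180 ≡ 25, then 25·7 = 175 ≡ 20, then 20·21 = 420 ≡ 17. So 21^23 ≡ 17 (mod 31).
Hence ψ⁻¹(21) = 17.

17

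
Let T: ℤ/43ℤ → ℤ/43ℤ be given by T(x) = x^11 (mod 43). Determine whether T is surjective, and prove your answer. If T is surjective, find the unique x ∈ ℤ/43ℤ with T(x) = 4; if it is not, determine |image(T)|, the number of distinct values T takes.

Since 43 is prime, the nonzero elements of ℤ/43ℤ form a cyclic group of order 42.
As gcd(11, 42) = 1, raising to the 11th power is a bijection on this group: if s^11 ≡ t^11 then (st^{−1})^11 = 1, and the only element of order dividing gcd(11, 42) = 1 is 1, so s = t.
With T(0) = 0 this makes T injective on all of ℤ/43ℤ, hence bijective (finite equal-size domain and codomain). In particular T is surjective.
Since T is surjective, we find the preimage of 4. The inverse of x ↦ x^11 on (ℤ/43ℤ)^× is x ↦ x^23, because 11·23 = 253 = 6·42 + 1 ≡ 1 (mod 42) and x^{42} = 1 for x ≠ 0 (Fermat). So T⁻¹(4) = 4^23 mod 43.
Repeated squaring mod 43: 4^1 ≡ 4, 4^2 ≡ 4² = 16, 4^4 ≡ 16² = 256 ≡ 41, 4^8 ≡ 41² = 1681 ≡ 4, 4^16 ≡ 4² = 16. Since 23 = 16 + 4 + 2 + 1, 4^23 ≡ 16·41·16·4: 16·41 = 656 ≡ 11, then 11·16 = 176 ≡ 4, then 4·4 = 16. So 4^23 ≡ 16 (mod 43).
Hence T⁻¹(4) = 16.

16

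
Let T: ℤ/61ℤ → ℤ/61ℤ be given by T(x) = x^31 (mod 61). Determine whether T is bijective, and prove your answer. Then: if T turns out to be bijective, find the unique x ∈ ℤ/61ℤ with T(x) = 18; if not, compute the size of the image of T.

43

Since 61 is prime, the nonzero elements of ℤ/61ℤ form a cyclic group of order 60.
As gcd(31, 60) = 1, raising to the 31st power is a bijection on this group: if a^31 ≡ b^31 then (ab^{−1})^31 = 1, and the only element of order dividing gcd(31, 60) = 1 is 1, so a = b.
With T(0) = 0 this makes T injective on all of ℤ/61ℤ, hence bijective (finite equal-size domain and codomain). In particular T is bijective.
Since T is bijective, we find the preimage of 18. The inverse of x ↦ x^31 on (ℤ/61ℤ)^× is x ↦ x^31, because 31·31 = 961 = 16·60 + 1 ≡ 1 (mod 60) and x^{60} = 1 for x ≠ 0 (Fermat). So T⁻¹(18) = 18^31 mod 61.
Repeated squaring mod 61: 18^1 ≡ 18, 18^2 ≡ 18² = 324 ≡ 19, 18^4 ≡ 19² = 361 ≡ 56, 18^8 ≡ 56² = 3136 ≡ 25, 18^16 ≡ 25² = 625 ≡ 15. Since 31 = 16 + 8 + 4 + 2 + 1, 18^31 ≡ 15·25·56·19·18: 15·25 = 375 ≡ 9, then 9·56 = 504 ≡ 16, then 16·19 = 304 ≡ 60, then 60·18 = 1080 ≡ 43. So 18^31 ≡ 43 (mod 61).
Hence T⁻¹(18) = 43.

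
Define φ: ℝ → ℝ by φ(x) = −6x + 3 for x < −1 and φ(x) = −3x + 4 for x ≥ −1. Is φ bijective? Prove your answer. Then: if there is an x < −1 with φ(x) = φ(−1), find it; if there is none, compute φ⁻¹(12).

Both pieces are strictly decreasing (slopes −6 and −3), so each is injective on its own interval.
The left piece maps (−∞, −1) onto (9, ∞); the right piece maps [−1, ∞) onto (−∞, 7].
The images leave a gap (9 has no preimage), so φ is not surjective, hence not bijective.
Because the two images are disjoint, no x < −1 has φ(x) = φ(−1), so we compute φ⁻¹(12): 12 lies in (9, ∞), so solve −6x + 3 = 12: x = (12 − 3)/(−6) = −3/2.

-3/2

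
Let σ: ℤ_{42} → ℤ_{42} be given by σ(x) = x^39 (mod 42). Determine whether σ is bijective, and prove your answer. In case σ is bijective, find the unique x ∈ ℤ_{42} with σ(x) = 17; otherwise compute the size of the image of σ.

18

σ(2): Repeated squaring mod 42: 2^1 ≡ 2, 2^2 ≡ 2² = 4, 2^4 ≡ 4² = 16, 2^8 ≡ 16² = 256 ≡ 4, 2^16 ≡ 4² = 16, 2^32 ≡ 16² = 256 ≡ 4. Since 39 = 32 + 4 + 2 + 1, 2^39 ≡ 4·16·4·2: 4·16 = 64 ≡ 22, then 22·4 = 88 ≡ 4, then 4·2 = 8. So 2^39 ≡ 8 (mod 42).
σ(8): Repeated squaring mod 42: 8^1 ≡ 8, 8^2 ≡ 8² = 64 ≡ 22, 8^4 ≡ 22² = 484 ≡ 22, 8^8 ≡ 22² = 484 ≡ 22, 8^16 ≡ 22² = 484 ≡ 22, 8^32 ≡ 22² = 484 ≡ 22. Since 39 = 32 + 4 + 2 + 1, 8^39 ≡ 22·22·22·8: 22·22 = 484 ≡ 22, then 22·22 = 484 ≡ 22, then 22·8 = 176 ≡ 8. So 8^39 ≡ 8 (mod 42).
So σ(2) = σ(8) = 8 while 2 ≠ 8, therefore σ is not injective, hence not bijective.
Since σ is not bijective, we determine |image(σ)|. Computing x^39 mod 42 for each x (by repeated squaring, reducing mod 42 at every step), the values σ(0), σ(1), …, σ(41) are: 0, 1, 8, 27, 22, 41, 6, 7, 8, 15, 34, 29, 6, 13, 14, 15, 22, 41, 36, 13, 20, 21, 22, 29, 6, 1, 20, 27, 28, 29, 36, 13, 8, 27, 34, 35, 36, 1, 20, 15, 34, 41.
The distinct values are {0, 1, 6, 7, 8, 13, 14, 15, 20, 21, 22, 27, 28, 29, 34, 35, 36, 41}; there are 18 of them.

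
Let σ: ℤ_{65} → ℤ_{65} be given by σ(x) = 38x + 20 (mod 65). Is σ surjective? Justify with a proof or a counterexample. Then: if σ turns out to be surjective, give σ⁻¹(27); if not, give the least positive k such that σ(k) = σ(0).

19

Since gcd(38, 65) = 1, 38 is invertible modulo 65. Euclid's algorithm: 65 = 1·38 + 27, 38 = 1·27 + 11, 27 = 2·11 + 5, 11 = 2·5 + 1; back-substituting gives 1 = 12·38 − 7·65, so 38⁻¹ ≡ 12 (mod 65).
For any y ∈ ℤ_{65}, x = 12(y − 20) mod 65 satisfies σ(x) = 38·12(y − 20) + 20 ≡ y (since 38·12 ≡ 1 mod 65). So every y has a preimage.
Thus σ is surjective.
Since σ is surjective, we find σ⁻¹(27): we need 38x ≡ 27 − 20 ≡ 7 (mod 65). Using 38⁻¹ = 12: x ≡ 12·7 = 84 = 1·65 + 19, so x = 19.
Check: σ(19) = 38·19 + 20 = 742 = 11·65 + 27 ≡ 27 (mod 65).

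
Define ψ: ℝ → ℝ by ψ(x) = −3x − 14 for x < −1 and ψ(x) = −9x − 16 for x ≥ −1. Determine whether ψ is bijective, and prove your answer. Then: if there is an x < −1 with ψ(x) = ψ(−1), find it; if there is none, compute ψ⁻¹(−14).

-7/3

Both pieces are strictly decreasing (slopes −3 and −9), so each is injective on its own interval.
The left piece maps (−∞, −1) onto (−11, ∞); the right piece maps [−1, ∞) onto (−∞, −7].
These images overlap. In particular ψ(−1) = −7 (right piece), and solving −3x − 14 = −7 on the left piece gives x = −7/3 < −1.
So ψ(−7/3) = ψ(−1) with −7/3 ≠ −1, and ψ is not injective, hence not bijective. This x = −7/3 is the requested value below −1.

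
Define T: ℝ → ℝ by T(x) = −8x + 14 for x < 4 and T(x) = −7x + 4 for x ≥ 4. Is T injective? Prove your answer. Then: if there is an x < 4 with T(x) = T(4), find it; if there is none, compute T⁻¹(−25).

29/7

Both pieces are strictly decreasing (slopes −8 and −7), so each is injective on its own interval.
The left piece maps (−∞, 4) onto (−18, ∞); the right piece maps [4, ∞) onto (−∞, −24].
These images are disjoint, so no value is attained by both pieces. Hence T is injective.
Because the two images are disjoint, no x < 4 has T(x) = T(4), so we compute T⁻¹(−25): −25 lies in (−∞, −24], so solve −7x + 4 = −25: x = (−25 − 4)/(−7) = 29/7.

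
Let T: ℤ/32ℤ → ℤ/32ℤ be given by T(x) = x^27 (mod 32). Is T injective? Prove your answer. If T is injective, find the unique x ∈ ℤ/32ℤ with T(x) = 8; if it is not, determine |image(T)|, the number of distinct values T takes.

17

T(0) = 0^27 = 0.
T(2): Repeated squaring mod 32: 2^1 ≡ 2, 2^2 ≡ 2² = 4, 2^4 ≡ 4² = 16, 2^8 ≡ 16² = 256 ≡ 0, 2^16 ≡ 0² = 0. Since 27 = 16 + 8 + 2 + 1, 2^27 ≡ 0·0·4·2: 0·0 = 0, then 0·4 = 0, then 0·2 = 0. So 2^27 ≡ 0 (mod 32).
So T(0) = T(2) = 0 while 0 ≠ 2, therefore T is not injective.
Since T is not injective, we determine |image(T)|. Computing x^27 mod 32 for each x (by repeated squaring, reducing mod 32 at every step), the values T(0), T(1), …, T(31) are: 0, 1, 0, 27, 0, 29, 0, 23, 0, 25, 0, 19, 0, 21, 0, 15, 0, 17, 0, 11, 0, 13, 0, 7, 0, 9, 0, 3, 0, 5, 0, 31.
The distinct values are {0, 1, 3, 5, 7, 9, 11, 13, 15, 17, 19, 21, 23, 25, 27, 29, 31}; there are 17 of them.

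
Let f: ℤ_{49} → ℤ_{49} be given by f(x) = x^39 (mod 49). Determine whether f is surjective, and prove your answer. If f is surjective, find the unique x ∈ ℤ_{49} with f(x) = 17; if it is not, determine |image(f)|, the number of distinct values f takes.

f(3): Repeated squaring mod 49: 3^1 ≡ 3, 3^2 ≡ 3² = 9, 3^4 ≡ 9² = 81 ≡ 32, 3^8 ≡ 32² = 1024 ≡ 44, 3^16 ≡ 44² = 1936 ≡ 25, 3^32 ≡ 25² = 625 ≡ 37. Since 39 = 32 + 4 + 2 + 1, 3^39 ≡ 37·32·9·3: 37·32 = 1184 ≡ 8, then 8·9 = 72 ≡ 23, then 23·3 = 69 ≡ 20. So 3^39 ≡ 20 (mod 49).
f(5): Repeated squaring mod 49: 5^1 ≡ 5, 5^2 ≡ 5² = 25, 5^4 ≡ 25² = 625 ≡ 37, 5^8 ≡ 37² = 1369 ≡ 46, 5^16 ≡ 46² = 2116 ≡ 9, 5^32 ≡ 9² = 81 ≡ 32. Since 39 = 32 + 4 + 2 + 1, 5^39 ≡ 32·37·25·5: 32·37 = 1184 ≡ 8, then 8·25 = 200 ≡ 4, then 4·5 = 20. So 5^39 ≡ 20 (mod 49).
So f(3) = f(5) = 20 while 3 ≠ 5, hence f is not injective.
A non-injective map from the 49-element set ℤ_{49} to itself takes at most 48 distinct values, so it cannot be surjective. Thus f is not surjective.
Since f is not surjective, we determine |image(f)|. Computing x^39 mod 49 for each x (by repeated squaring, reducing mod 49 at every step), the values f(0), f(1), …, f(48) are: 0, 1, 43, 20, 36, 20, 27, 0, 29, 8, 27, 43, 34, 6, 0, 8, 22, 34, 1, 48, 34, 0, 36, 36, 41, 8, 13, 13, 0, 15, 1, 48, 15, 27, 41, 0, 43, 15, 6, 22, 41, 20, 0, 22, 29, 13, 29, 6, 48.
The distinct values are {0, 1, 6, 8, 13, 15, 20, 22, 27, 29, 34, 36, 41, 43, 48}; there are 15 of them.

15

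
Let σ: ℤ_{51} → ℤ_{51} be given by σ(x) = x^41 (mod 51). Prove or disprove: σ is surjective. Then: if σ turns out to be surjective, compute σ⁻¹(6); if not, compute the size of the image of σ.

Computing x^41 mod 51 for each x (by repeated squaring, reducing mod 51 at every step), the values σ(0), σ(1), …, σ(50) are: 0, 1, 2, 48, 4, 29, 45, 10, 8, 9, 7, 23, 39, 13, 20, 15, 16, 17, 18, 19, 14, 21, 46, 11, 27, 25, 26, 24, 40, 5, 30, 37, 32, 33, 34, 35, 36, 31, 38, 12, 28, 44, 42, 43, 41, 6, 22, 47, 3, 49, 50.
Every element of ℤ_{51} appears exactly once in this list, so σ is a bijection, and in particular surjective.
Since σ is surjective, we read off the preimage of 6 from the same table: σ(45) = 6, so σ⁻¹(6) = 45.

45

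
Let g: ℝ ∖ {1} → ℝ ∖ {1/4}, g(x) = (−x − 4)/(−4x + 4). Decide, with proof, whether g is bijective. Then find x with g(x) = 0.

Suppose g(a) = g(b). Cross-multiplying: (−a − 4)(−4b + 4) = (−b − 4)(−4a + 4).
Expanding both sides and cancelling the symmetric terms leaves −20·(a − b) = 0. Since −20 ≠ 0, a = b. Thus g is injective.
For any y ≠ 1/4, solving y(−4x + 4) = −x − 4 for x gives a well-defined x ≠ 1. So g is surjective.
Therefore g is bijective.
Solving g(x) = 0: cross-multiplying gives −x − 4 = 0(−4x + 4), which rearranges to −1x = 4, so x = −4.

-4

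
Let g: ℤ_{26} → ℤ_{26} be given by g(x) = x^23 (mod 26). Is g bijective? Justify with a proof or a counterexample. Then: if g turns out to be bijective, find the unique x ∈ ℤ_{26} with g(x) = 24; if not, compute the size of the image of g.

6

Computing x^23 mod 26 for each x (by repeated squaring, reducing mod 26 at every step), the values g(0), g(1), …, g(25) are: 0, 1, 20, 9, 10, 21, 24, 15, 18, 3, 4, 19, 12, 13, 14, 7, 22, 23, 8, 11, 2, 5, 16, 17, 6, 25.
Every element of ℤ_{26} appears exactly once in this list, so g is a bijection, and in particular bijective.
Since g is bijective, we read off the preimage of 24 from the same table: g(6) = 24, so g⁻¹(24) = 6.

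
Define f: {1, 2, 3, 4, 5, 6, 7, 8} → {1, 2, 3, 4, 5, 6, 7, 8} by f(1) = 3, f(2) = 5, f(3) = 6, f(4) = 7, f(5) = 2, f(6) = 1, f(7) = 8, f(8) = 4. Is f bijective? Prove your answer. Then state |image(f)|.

8

The values 3, 5, 6, 7, 2, 1, 8, 4 are a permutation of {1, 2, 3, 4, 5, 6, 7, 8}: each element appears exactly once.
So f is injective and surjective, hence bijective.
The image of f is {1, 2, 3, 4, 5, 6, 7, 8}, which has 8 elements.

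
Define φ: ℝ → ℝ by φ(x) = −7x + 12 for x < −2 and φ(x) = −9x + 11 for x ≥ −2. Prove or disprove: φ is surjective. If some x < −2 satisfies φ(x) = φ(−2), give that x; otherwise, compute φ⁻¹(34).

Both pieces are strictly decreasing (slopes −7 and −9), so each is injective on its own interval.
The left piece maps (−∞, −2) onto (26, ∞); the right piece maps [−2, ∞) onto (−∞, 29].
The union (26, ∞) ∪ (−∞, 29] covers ℝ, so φ is surjective.
For the follow-up: the images overlap, so an x < −2 with φ(x) = φ(−2) exists. φ(−2) = 29; solving −7x + 12 = 29 for x < −2 gives x = (29 − 12)/(−7) = −17/7.

-17/7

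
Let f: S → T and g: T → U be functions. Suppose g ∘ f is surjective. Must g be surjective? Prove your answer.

Let c ∈ U. Since g ∘ f is surjective, some a ∈ S has g(f(a)) = c. Then b = f(a) ∈ T satisfies g(b) = c. So g is surjective.

surjective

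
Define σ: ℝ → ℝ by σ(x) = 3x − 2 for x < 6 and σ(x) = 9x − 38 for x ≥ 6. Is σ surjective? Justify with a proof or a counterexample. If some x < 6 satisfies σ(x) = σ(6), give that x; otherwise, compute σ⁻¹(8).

Both pieces are strictly increasing (slopes 3 and 9), so each is injective on its own interval.
The left piece maps (−∞, 6) onto (−∞, 16); the right piece maps [6, ∞) onto [16, ∞).
These images together cover ℝ, so σ is surjective.
Because the two images are disjoint, no x < 6 has σ(x) = σ(6), so we compute σ⁻¹(8): 8 lies in (−∞, 16), so solve 3x − 2 = 8: x = (8 + 2)/3 = 10/3.

10/3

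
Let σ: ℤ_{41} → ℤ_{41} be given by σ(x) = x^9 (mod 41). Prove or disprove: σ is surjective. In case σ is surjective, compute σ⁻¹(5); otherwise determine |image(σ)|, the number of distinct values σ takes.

8

Since 41 is prime, the nonzero elements of ℤ_{41} form a cyclic group of order 40.
As gcd(9, 40) = 1, raising to the 9th power is a bijection on this group: if u^9 ≡ v^9 then (uv^{−1})^9 = 1, and the only element of order dividing gcd(9, 40) = 1 is 1, so u = v.
With σ(0) = 0 this makes σ injective on all of ℤ_{41}, hence bijective (finite equal-size domain and codomain). In particular σ is surjective.
Since σ is surjective, we find the preimage of 5. The inverse of x ↦ x^9 on (ℤ_{41})^× is x ↦ x^9, because 9·9 = 81 = 2·40 + 1 ≡ 1 (mod 40) and x^{40} = 1 for x ≠ 0 (Fermat). So σ⁻¹(5) = 5^9 mod 41.
Repeated squaring mod 41: 5^1 ≡ 5, 5^2 ≡ 5² = 25, 5^4 ≡ 25² = 625 ≡ 10, 5^8 ≡ 10² = 100 ≡ 18. Since 9 = 8 + 1, 5^9 ≡ 18·5: 18·5 = 90 ≡ 8. So 5^9 ≡ 8 (mod 41).
Hence σ⁻¹(5) = 8.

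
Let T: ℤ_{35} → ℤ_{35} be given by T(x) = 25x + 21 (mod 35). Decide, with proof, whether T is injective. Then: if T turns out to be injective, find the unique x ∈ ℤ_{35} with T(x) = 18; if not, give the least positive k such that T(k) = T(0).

Recall: T is injective if T(u) = T(v) implies u = v.
We have gcd(25, 35) = 5 > 1. Taking u = 0 and v = 7: T(0) = 21 and T(7) = 25·7 + 21 = 196 ≡ 21 (mod 35).
So T(0) = T(7) while 0 ≠ 7, hence T is not injective.
Since T is not injective, we find the least positive k with T(k) = T(0): this means 25k ≡ 0 (mod 35), i.e. 35 ∣ 25k. Since gcd(25, 35) = 5, dividing through by 5 this holds exactly when 7 ∣ 5k, and as gcd(5, 7) = 1, exactly when 7 ∣ k.
The smallest positive such k is 7.

7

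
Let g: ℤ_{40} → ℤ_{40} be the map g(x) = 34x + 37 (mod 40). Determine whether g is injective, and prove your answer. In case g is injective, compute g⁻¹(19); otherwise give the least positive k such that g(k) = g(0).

20

Recall: injectivity means: for all u, v in the domain, g(u) = g(v) implies u = v.
We have gcd(34, 40) = 2 > 1. Taking u = 0 and v = 20: g(0) = 37 and g(20) = 34·20 + 37 = 717 ≡ 37 (mod 40).
So g(0) = g(20) while 0 ≠ 20, therefore g is not injective.
Since g is not injective, we find the least positive k with g(k) = g(0): this means 34k ≡ 0 (mod 40), i.e. 40 ∣ 34k. Since gcd(34, 40) = 2, dividing through by 2 this holds exactly when 20 ∣ 17k, and as gcd(17, 20) = 1, exactly when 20 ∣ k.
The smallest positive such k is 20.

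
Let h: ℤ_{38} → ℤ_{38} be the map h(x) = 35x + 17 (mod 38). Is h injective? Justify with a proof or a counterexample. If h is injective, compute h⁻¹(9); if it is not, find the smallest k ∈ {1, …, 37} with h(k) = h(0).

28

Recall that h is injective if h(s) = h(t) implies s = t.
If h(s) = h(t), then 35s ≡ 35t (mod 38). Because gcd(35, 38) = 1, we may cancel 35 to get s ≡ t (mod 38).
Therefore h is injective.
We now compute 35⁻¹ mod 38 explicitly. Euclid's algorithm: 38 = 1·35 + 3, 35 = 11·3 + 2, 3 = 1·2 + 1; back-substituting gives 1 = 25·35 − 23·38, so 35⁻¹ ≡ 25 (mod 38).
Since h is injective, we compute h⁻¹(9): solve 35x + 17 ≡ 9 (mod 38), i.e. 35x ≡ 30 (mod 38).
Multiplying by 35⁻¹ = 25 gives x ≡ 25·30 = 750 = 19·38 + 28 ≡ 28 (mod 38).
Check: h(28) = 35·28 + 17 = 997 = 26·38 + 9 ≡ 9 (mod 38).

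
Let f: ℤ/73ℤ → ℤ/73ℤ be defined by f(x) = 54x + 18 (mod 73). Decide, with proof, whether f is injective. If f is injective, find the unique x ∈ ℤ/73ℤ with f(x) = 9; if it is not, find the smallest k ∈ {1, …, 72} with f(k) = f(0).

If f(u) = f(v), then 54u ≡ 54v (mod 73). Because gcd(54, 73) = 1, we may cancel 54 to get u ≡ v (mod 73).
Therefore f is injective.
We now compute 54⁻¹ mod 73 explicitly. Euclid's algorithm: 73 = 1·54 + 19, 54 = 2·19 + 16, 19 = 1·16 + 3, 16 = 5·3 + 1; back-substituting gives 1 = 23·54 − 17·73, so 54⁻¹ ≡ 23 (mod 73).
Since f is injective, we find f⁻¹(9): we need 54x ≡ 9 − 18 ≡ 64 (mod 73). Using 54⁻¹ = 23: x ≡ 23·64 = 1472 = 20·73 + 12, so x = 12.
Check: f(12) = 54·12 + 18 = 666 = 9·73 + 9 ≡ 9 (mod 73).

12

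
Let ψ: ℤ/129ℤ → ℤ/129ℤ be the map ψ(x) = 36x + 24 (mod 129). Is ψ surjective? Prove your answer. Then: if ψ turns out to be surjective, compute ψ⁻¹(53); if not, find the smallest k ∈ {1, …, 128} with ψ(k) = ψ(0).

Recall: ψ is surjective if every y in the codomain equals ψ(x) for some x in the domain.
Since gcd(36, 129) = 3, we have 36x ≡ 0 (mod 3) for all x, so ψ(x) ≡ 0 (mod 3).
But 1 ≢ 0 (mod 3), so 1 ∈ ℤ/129ℤ has no preimage. Therefore ψ is not surjective.
Since ψ is not surjective, we find the least positive k with ψ(k) = ψ(0): this means 36k ≡ 0 (mod 129), i.e. 129 ∣ 36k. Since gcd(36, 129) = 3, dividing through by 3 this holds exactly when 43 ∣ 12k, and as gcd(12, 43) = 1, exactly when 43 ∣ k.
The smallest positive such k is 43.

43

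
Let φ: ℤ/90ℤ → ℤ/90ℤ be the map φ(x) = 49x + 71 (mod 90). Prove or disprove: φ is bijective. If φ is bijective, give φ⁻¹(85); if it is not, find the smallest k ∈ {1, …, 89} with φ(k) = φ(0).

26

By definition, injectivity means: for all x_1, x_2 in the domain, φ(x_1) = φ(x_2) implies x_1 = x_2.
Suppose φ(x_1) = φ(x_2) in ℤ/90ℤ. Then 49x_1 + 71 ≡ 49x_2 + 71 (mod 90), hence 49(x_1 − x_2) ≡ 0 (mod 90).
Since gcd(49, 90) = 1, 49 is invertible modulo 90, thus x_1 − x_2 ≡ 0 (mod 90), i.e. x_1 = x_2.
We now compute 49⁻¹ mod 90 explicitly. Euclid's algorithm: 90 = 1·49 + 41, 49 = 1·41 + 8, 41 = 5·8 + 1; back-substituting gives 1 = 79·49 − 43·90, so 49⁻¹ ≡ 79 (mod 90).
Then y ↦ 79(y − 71) is a two-sided inverse to φ, so every y ∈ ℤ/90ℤ has a preimage.
Thus φ is bijective.
Since φ is bijective, we compute φ⁻¹(85): solve 49x + 71 ≡ 85 (mod 90), i.e. 49x ≡ 14 (mod 90).
Multiplying by 49⁻¹ = 79 gives x ≡ 79·14 = 1106 = 12·90 + 26 ≡ 26 (mod 90).
Check: φ(26) = 49·26 + 71 = 1345 = 14·90 + 85 ≡ 85 (mod 90).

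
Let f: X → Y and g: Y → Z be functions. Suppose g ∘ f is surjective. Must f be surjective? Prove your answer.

not surjective

No. Take X = {0, 1}, Y = {0, 1, 2, 3, 4}, Z = {0}, f(a) = 0 for every a ∈ X, and g(b) = 0 for every b ∈ Y.
Then g ∘ f is surjective onto {0}, but 4 ∈ Y has no preimage under f, so f is not surjective.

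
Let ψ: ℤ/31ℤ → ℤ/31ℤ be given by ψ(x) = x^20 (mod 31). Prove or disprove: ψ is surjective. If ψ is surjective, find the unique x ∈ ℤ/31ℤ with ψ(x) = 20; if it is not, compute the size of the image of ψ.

4

ψ(1) = 1^20 = 1.
ψ(2): Repeated squaring mod 31: 2^1 ≡ 2, 2^2 ≡ 2² = 4, 2^4 ≡ 4² = 16, 2^8 ≡ 16² = 256 ≡ 8, 2^16 ≡ 8² = 64 ≡ 2. Since 20 = 16 + 4, 2^20 ≡ 2·16: 2·16 = 32 ≡ 1. So 2^20 ≡ 1 (mod 31).
So ψ(1) = ψ(2) = 1 while 1 ≠ 2, therefore ψ is not injective.
A non-injective map from the 31-element set ℤ/31ℤ to itself takes at most 30 distinct values, so it cannot be surjective. So ψ is not surjective.
Since ψ is not surjective, we determine |image(ψ)|. Computing x^20 mod 31 for each x (by repeated squaring, reducing mod 31 at every step), the values ψ(0), ψ(1), …, ψ(30) are: 0, 1, 1, 5, 1, 25, 5, 5, 1, 25, 25, 25, 5, 25, 5, 1, 1, 5, 25, 5, 25, 25, 25, 1, 5, 5, 25, 1, 5, 1, 1.
The distinct values are {0, 1, 5, 25}; there are 4 of them.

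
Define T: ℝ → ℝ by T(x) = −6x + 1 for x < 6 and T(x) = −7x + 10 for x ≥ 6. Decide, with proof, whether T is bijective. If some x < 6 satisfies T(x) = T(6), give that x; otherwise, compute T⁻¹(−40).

11/2

Both pieces are strictly decreasing (slopes −6 and −7), so each is injective on its own interval.
The left piece maps (−∞, 6) onto (−35, ∞); the right piece maps [6, ∞) onto (−∞, −32].
These images overlap. In particular T(6) = −32 (right piece), and solving −6x + 1 = −32 on the left piece gives x = 11/2 < 6.
So T(11/2) = T(6) with 11/2 ≠ 6, and T is not injective, hence not bijective. This x = 11/2 is the requested value below 6.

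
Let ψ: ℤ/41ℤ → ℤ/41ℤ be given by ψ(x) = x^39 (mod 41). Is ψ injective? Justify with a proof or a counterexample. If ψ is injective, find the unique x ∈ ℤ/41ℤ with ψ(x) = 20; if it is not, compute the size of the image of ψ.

Since 41 is prime, the nonzero elements of ℤ/41ℤ form a cyclic group of order 40.
As gcd(39, 40) = 1, raising to the 39th power is a bijection on this group: if s^39 ≡ t^39 then (st^{−1})^39 = 1, and the only element of order dividing gcd(39, 40) = 1 is 1, so s = t.
With ψ(0) = 0 this makes ψ injective on all of ℤ/41ℤ, hence bijective (finite equal-size domain and codomain). In particular ψ is injective.
Since ψ is injective, we find the preimage of 20. The inverse of x ↦ x^39 on (ℤ/41ℤ)^× is x ↦ x^39, because 39·39 = 1521 = 38·40 + 1 ≡ 1 (mod 40) and x^{40} = 1 for x ≠ 0 (Fermat). So ψ⁻¹(20) = 20^39 mod 41.
Repeated squaring mod 41: 20^1 ≡ 20, 20^2 ≡ 20² = 400 ≡ 31, 20^4 ≡ 31² = 961 ≡ 18, 20^8 ≡ 18² = 324 ≡ 37, 20^16 ≡ 37² = 1369 ≡ 16, 20^32 ≡ 16² = 256 ≡ 10. Since 39 = 32 + 4 + 2 + 1, 20^39 ≡ 10·18·31·20: 10·18 = 180 ≡ 16, then 16·31 = 496 ≡ 4, then 4·20 = 80 ≡ 39. So 20^39 ≡ 39 (mod 41).
Hence ψ⁻¹(20) = 39.

39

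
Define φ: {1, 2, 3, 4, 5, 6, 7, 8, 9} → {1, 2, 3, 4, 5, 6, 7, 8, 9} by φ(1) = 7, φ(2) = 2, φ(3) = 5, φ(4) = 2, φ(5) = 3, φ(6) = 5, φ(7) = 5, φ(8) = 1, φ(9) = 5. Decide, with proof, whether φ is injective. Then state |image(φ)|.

5

φ(2) = 2 = φ(4) with 2 ≠ 4, so φ is not injective.
The image of φ is {1, 2, 3, 5, 7}, which has 5 elements.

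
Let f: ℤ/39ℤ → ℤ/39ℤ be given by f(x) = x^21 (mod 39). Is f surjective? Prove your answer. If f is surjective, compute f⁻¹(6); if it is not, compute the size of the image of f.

f(2): Repeated squaring mod 39: 2^1 ≡ 2, 2^2 ≡ 2² = 4, 2^4 ≡ 4² = 16, 2^8 ≡ 16² = 256 ≡ 22, 2^16 ≡ 22² = 484 ≡ 16. Since 21 = 16 + 4 + 1, 2^21 ≡ 16·16·2: 16·16 = 256 ≡ 22, then 22·2 = 44 ≡ 5. So 2^21 ≡ 5 (mod 39).
f(5): Repeated squaring mod 39: 5^1 ≡ 5, 5^2 ≡ 5² = 25, 5^4 ≡ 25² = 625 ≡ 1, 5^8 ≡ 1² = 1, 5^16 ≡ 1² = 1. Since 21 = 16 + 4 + 1, 5^21 ≡ 1·1·5: 1·1 = 1, then 1·5 = 5. So 5^21 ≡ 5 (mod 39).
So f(2) = f(5) = 5 while 2 ≠ 5, hence f is not injective.
A non-injective map from the 39-element set ℤ/39ℤ to itself takes at most 38 distinct values, so it cannot be surjective. Thus f is not surjective.
Since f is not surjective, we determine |image(f)|. Computing x^21 mod 39 for each x (by repeated squaring, reducing mod 39 at every step), the values f(0), f(1), …, f(38) are: 0, 1, 5, 27, 25, 5, 18, 34, 8, 27, 25, 8, 12, 13, 14, 18, 1, 38, 18, 31, 8, 21, 1, 38, 21, 25, 26, 27, 31, 14, 12, 31, 5, 21, 34, 14, 12, 34, 38.
The distinct values are {0, 1, 5, 8, 12, 13, 14, 18, 21, 25, 26, 27, 31, 34, 38}; there are 15 of them.

15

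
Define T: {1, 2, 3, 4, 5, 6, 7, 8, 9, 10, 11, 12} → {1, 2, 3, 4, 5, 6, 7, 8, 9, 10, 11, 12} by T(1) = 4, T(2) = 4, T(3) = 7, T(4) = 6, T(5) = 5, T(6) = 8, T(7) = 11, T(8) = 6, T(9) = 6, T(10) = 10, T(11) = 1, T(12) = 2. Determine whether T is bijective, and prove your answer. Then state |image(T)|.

T(1) = 4 = T(2) with 1 ≠ 2, so T is not injective, hence not bijective.
The image of T is {1, 2, 4, 5, 6, 7, 8, 10, 11}, which has 9 elements.

9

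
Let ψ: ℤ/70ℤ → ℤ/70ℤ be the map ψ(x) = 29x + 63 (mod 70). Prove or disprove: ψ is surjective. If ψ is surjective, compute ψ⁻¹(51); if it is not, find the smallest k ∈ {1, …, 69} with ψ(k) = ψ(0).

Since gcd(29, 70) = 1, 29 is invertible modulo 70. Euclid's algorithm: 70 = 2·29 + 12, 29 = 2·12 + 5, 12 = 2·5 + 2, 5 = 2·2 + 1; back-substituting gives 1 = 29·29 − 12·70, so 29⁻¹ ≡ 29 (mod 70).
Then y ↦ 29(y − 63) is a two-sided inverse to ψ, so every y ∈ ℤ/70ℤ has a preimage.
Hence ψ is surjective.
Since ψ is surjective, we compute ψ⁻¹(51): solve 29x + 63 ≡ 51 (mod 70), i.e. 29x ≡ 58 (mod 70).
Multiplying by 29⁻¹ = 29 gives x ≡ 29·58 = 1682 = 24·70 + 2 ≡ 2 (mod 70).
Check: ψ(2) = 29·2 + 63 = 121 = 1·70 + 51 ≡ 51 (mod 70).

2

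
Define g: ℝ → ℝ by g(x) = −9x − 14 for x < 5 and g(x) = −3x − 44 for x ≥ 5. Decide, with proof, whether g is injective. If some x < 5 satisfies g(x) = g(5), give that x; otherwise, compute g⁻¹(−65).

Both pieces are strictly decreasing (slopes −9 and −3), so each is injective on its own interval.
The left piece maps (−∞, 5) onto (−59, ∞); the right piece maps [5, ∞) onto (−∞, −59].
These images are disjoint, so no value is attained by both pieces. Hence g is injective.
Because the two images are disjoint, no x < 5 has g(x) = g(5), so we compute g⁻¹(−65): −65 lies in (−∞, −59], so solve −3x − 44 = −65: x = (−65 + 44)/(−3) = 7.

7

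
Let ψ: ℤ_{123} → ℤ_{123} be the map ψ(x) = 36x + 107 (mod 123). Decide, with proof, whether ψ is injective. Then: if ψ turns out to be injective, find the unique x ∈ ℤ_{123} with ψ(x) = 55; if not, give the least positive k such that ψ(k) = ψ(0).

We have gcd(36, 123) = 3 > 1. Taking x_1 = 0 and x_2 = 41: ψ(0) = 107 and ψ(41) = 36·41 + 107 = 1583 ≡ 107 (mod 123).
So ψ(0) = ψ(41) while 0 ≠ 41, therefore ψ is not injective.
Since ψ is not injective, we find the least positive k with ψ(k) = ψ(0): this means 36k ≡ 0 (mod 123), i.e. 123 ∣ 36k. Since gcd(36, 123) = 3, dividing through by 3 this holds exactly when 41 ∣ 12k, and as gcd(12, 41) = 1, exactly when 41 ∣ k.
The smallest positive such k is 41.

41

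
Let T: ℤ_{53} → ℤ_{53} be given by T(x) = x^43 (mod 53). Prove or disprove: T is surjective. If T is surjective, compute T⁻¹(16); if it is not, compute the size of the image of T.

Since 53 is prime, the nonzero elements of ℤ_{53} form a cyclic group of order 52.
As gcd(43, 52) = 1, raising to the 43rd power is a bijection on this group: if u^43 ≡ v^43 then (uv^{−1})^43 = 1, and the only element of order dividing gcd(43, 52) = 1 is 1, so u = v.
With T(0) = 0 this makes T injective on all of ℤ_{53}, hence bijective (finite equal-size domain and codomain). In particular T is surjective.
Since T is surjective, we find the preimage of 16. The inverse of x ↦ x^43 on (ℤ_{53})^× is x ↦ x^23, because 43·23 = 989 = 19·52 + 1 ≡ 1 (mod 52) and x^{52} = 1 for x ≠ 0 (Fermat). So T⁻¹(16) = 16^23 mod 53.
Repeated squaring mod 53: 16^1 ≡ 16, 16^2 ≡ 16² = 256 ≡ 44, 16^4 ≡ 44² = 1936 ≡ 28, 16^8 ≡ 28² = 784 ≡ 42, 16^16 ≡ 42² = 1764 ≡ 15. Since 23 = 16 + 4 + 2 + 1, 16^23 ≡ 15·28·44·16: 15·28 = 420 ≡ 49, then 49·44 = 2156 ≡ 36, then 36·16 = 576 ≡ 46. So 16^23 ≡ 46 (mod 53).
Hence T⁻¹(16) = 46.

46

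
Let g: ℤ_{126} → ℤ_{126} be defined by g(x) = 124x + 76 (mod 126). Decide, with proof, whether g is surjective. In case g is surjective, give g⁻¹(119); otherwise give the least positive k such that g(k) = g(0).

Since gcd(124, 126) = 2, we have 124x ≡ 0 (mod 2) for all x, so g(x) ≡ 0 (mod 2).
But 1 ≢ 0 (mod 2), so 1 ∈ ℤ_{126} has no preimage. So g is not surjective.
Since g is not surjective, we find the least positive k with g(k) = g(0): this means 124k ≡ 0 (mod 126), i.e. 126 ∣ 124k. Since gcd(124, 126) = 2, dividing through by 2 this holds exactly when 63 ∣ 62k, and as gcd(62, 63) = 1, exactly when 63 ∣ k.
The smallest positive such k is 63.

63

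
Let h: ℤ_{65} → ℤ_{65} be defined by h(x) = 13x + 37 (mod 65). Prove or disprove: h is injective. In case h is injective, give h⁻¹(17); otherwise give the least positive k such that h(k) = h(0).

5

We have gcd(13, 65) = 13 > 1. Taking x_1 = 0 and x_2 = 5: h(0) = 37 and h(5) = 13·5 + 37 = 102 ≡ 37 (mod 65).
So h(0) = h(5) while 0 ≠ 5, so h is not injective.
Since h is not injective, we find the least positive k with h(k) = h(0): this means 13k ≡ 0 (mod 65), i.e. 65 ∣ 13k. Since gcd(13, 65) = 13, dividing through by 13 this holds exactly when 5 ∣ k.
The smallest positive such k is 5.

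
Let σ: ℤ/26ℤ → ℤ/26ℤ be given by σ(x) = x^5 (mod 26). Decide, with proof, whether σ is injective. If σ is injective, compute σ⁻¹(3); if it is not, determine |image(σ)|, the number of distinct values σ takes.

Computing x^5 mod 26 for each x (by repeated squaring, reducing mod 26 at every step), the values σ(0), σ(1), …, σ(25) are: 0, 1, 6, 9, 10, 5, 2, 11, 8, 3, 4, 7, 12, 13, 14, 19, 22, 23, 18, 15, 24, 21, 16, 17, 20, 25.
Every element of ℤ/26ℤ appears exactly once in this list, so σ is a bijection, and in particular injective.
Since σ is injective, we read off the preimage of 3 from the same table: σ(9) = 3, so σ⁻¹(3) = 9.

9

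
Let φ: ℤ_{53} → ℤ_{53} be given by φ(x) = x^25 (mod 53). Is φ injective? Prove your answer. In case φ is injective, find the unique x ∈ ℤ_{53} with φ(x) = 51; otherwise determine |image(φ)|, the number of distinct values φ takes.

27

Since 53 is prime, the nonzero elements of ℤ_{53} form a cyclic group of order 52.
As gcd(25, 52) = 1, raising to the 25th power is a bijection on this group: if a^25 ≡ b^25 then (ab^{−1})^25 = 1, and the only element of order dividing gcd(25, 52) = 1 is 1, so a = b.
With φ(0) = 0 this makes φ injective on all of ℤ_{53}, hence bijective (finite equal-size domain and codomain). In particular φ is injective.
Since φ is injective, we find the preimage of 51. The inverse of x ↦ x^25 on (ℤ_{53})^× is x ↦ x^25, because 25·25 = 625 = 12·52 + 1 ≡ 1 (mod 52) and x^{52} = 1 for x ≠ 0 (Fermat). So φ⁻¹(51) = 51^25 mod 53.
Repeated squaring mod 53: 51^1 ≡ 51, 51^2 ≡ 51² = 2601 ≡ 4, 51^4 ≡ 4² = 16, 51^8 ≡ 16² = 256 ≡ 44, 51^16 ≡ 44² = 1936 ≡ 28. Since 25 = 16 + 8 + 1, 51^25 ≡ 28·44·51: 28·44 = 1232 ≡ 13, then 13·51 = 663 ≡ 27. So 51^25 ≡ 27 (mod 53).
Hence φ⁻¹(51) = 27.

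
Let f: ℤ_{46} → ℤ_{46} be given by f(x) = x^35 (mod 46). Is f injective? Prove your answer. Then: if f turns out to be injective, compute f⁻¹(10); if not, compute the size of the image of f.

40

Computing x^35 mod 46 for each x (by repeated squaring, reducing mod 46 at every step), the values f(0), f(1), …, f(45) are: 0, 1, 4, 9, 16, 21, 36, 43, 18, 35, 38, 17, 6, 31, 34, 5, 26, 33, 2, 7, 14, 19, 22, 23, 24, 27, 32, 39, 44, 13, 20, 41, 12, 15, 40, 29, 8, 11, 28, 3, 10, 25, 30, 37, 42, 45.
Every element of ℤ_{46} appears exactly once in this list, so f is a bijection, and in particular injective.
Since f is injective, we read off the preimage of 10 from the same table: f(40) = 10, so f⁻¹(10) = 40.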